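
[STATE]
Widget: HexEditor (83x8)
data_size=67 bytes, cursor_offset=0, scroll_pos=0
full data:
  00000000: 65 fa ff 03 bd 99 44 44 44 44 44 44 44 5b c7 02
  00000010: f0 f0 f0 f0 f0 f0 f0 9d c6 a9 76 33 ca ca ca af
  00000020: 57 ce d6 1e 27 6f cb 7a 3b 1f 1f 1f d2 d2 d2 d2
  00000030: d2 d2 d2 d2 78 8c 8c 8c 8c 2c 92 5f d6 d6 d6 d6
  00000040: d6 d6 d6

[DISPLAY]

00000000  65 fa ff 03 bd 99 44 44  44 44 44 44 44 5b c7 02  |e.....DDDDDDD[..|     
00000010  f0 f0 f0 f0 f0 f0 f0 9d  c6 a9 76 33 ca ca ca af  |..........v3....|     
00000020  57 ce d6 1e 27 6f cb 7a  3b 1f 1f 1f d2 d2 d2 d2  |W...'o.z;.......|     
00000030  d2 d2 d2 d2 78 8c 8c 8c  8c 2c 92 5f d6 d6 d6 d6  |....x....,._....|     
00000040  d6 d6 d6                                          |...             |     
                                                                                   
                                                                                   
                                                                                   


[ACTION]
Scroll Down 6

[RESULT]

00000040  d6 d6 d6                                          |...             |     
                                                                                   
                                                                                   
                                                                                   
                                                                                   
                                                                                   
                                                                                   
                                                                                   


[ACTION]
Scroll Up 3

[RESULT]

00000010  f0 f0 f0 f0 f0 f0 f0 9d  c6 a9 76 33 ca ca ca af  |..........v3....|     
00000020  57 ce d6 1e 27 6f cb 7a  3b 1f 1f 1f d2 d2 d2 d2  |W...'o.z;.......|     
00000030  d2 d2 d2 d2 78 8c 8c 8c  8c 2c 92 5f d6 d6 d6 d6  |....x....,._....|     
00000040  d6 d6 d6                                          |...             |     
                                                                                   
                                                                                   
                                                                                   
                                                                                   


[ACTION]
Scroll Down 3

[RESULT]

00000040  d6 d6 d6                                          |...             |     
                                                                                   
                                                                                   
                                                                                   
                                                                                   
                                                                                   
                                                                                   
                                                                                   


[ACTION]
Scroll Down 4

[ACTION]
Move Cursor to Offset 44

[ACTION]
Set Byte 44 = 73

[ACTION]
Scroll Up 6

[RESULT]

00000000  65 fa ff 03 bd 99 44 44  44 44 44 44 44 5b c7 02  |e.....DDDDDDD[..|     
00000010  f0 f0 f0 f0 f0 f0 f0 9d  c6 a9 76 33 ca ca ca af  |..........v3....|     
00000020  57 ce d6 1e 27 6f cb 7a  3b 1f 1f 1f 73 d2 d2 d2  |W...'o.z;...s...|     
00000030  d2 d2 d2 d2 78 8c 8c 8c  8c 2c 92 5f d6 d6 d6 d6  |....x....,._....|     
00000040  d6 d6 d6                                          |...             |     
                                                                                   
                                                                                   
                                                                                   


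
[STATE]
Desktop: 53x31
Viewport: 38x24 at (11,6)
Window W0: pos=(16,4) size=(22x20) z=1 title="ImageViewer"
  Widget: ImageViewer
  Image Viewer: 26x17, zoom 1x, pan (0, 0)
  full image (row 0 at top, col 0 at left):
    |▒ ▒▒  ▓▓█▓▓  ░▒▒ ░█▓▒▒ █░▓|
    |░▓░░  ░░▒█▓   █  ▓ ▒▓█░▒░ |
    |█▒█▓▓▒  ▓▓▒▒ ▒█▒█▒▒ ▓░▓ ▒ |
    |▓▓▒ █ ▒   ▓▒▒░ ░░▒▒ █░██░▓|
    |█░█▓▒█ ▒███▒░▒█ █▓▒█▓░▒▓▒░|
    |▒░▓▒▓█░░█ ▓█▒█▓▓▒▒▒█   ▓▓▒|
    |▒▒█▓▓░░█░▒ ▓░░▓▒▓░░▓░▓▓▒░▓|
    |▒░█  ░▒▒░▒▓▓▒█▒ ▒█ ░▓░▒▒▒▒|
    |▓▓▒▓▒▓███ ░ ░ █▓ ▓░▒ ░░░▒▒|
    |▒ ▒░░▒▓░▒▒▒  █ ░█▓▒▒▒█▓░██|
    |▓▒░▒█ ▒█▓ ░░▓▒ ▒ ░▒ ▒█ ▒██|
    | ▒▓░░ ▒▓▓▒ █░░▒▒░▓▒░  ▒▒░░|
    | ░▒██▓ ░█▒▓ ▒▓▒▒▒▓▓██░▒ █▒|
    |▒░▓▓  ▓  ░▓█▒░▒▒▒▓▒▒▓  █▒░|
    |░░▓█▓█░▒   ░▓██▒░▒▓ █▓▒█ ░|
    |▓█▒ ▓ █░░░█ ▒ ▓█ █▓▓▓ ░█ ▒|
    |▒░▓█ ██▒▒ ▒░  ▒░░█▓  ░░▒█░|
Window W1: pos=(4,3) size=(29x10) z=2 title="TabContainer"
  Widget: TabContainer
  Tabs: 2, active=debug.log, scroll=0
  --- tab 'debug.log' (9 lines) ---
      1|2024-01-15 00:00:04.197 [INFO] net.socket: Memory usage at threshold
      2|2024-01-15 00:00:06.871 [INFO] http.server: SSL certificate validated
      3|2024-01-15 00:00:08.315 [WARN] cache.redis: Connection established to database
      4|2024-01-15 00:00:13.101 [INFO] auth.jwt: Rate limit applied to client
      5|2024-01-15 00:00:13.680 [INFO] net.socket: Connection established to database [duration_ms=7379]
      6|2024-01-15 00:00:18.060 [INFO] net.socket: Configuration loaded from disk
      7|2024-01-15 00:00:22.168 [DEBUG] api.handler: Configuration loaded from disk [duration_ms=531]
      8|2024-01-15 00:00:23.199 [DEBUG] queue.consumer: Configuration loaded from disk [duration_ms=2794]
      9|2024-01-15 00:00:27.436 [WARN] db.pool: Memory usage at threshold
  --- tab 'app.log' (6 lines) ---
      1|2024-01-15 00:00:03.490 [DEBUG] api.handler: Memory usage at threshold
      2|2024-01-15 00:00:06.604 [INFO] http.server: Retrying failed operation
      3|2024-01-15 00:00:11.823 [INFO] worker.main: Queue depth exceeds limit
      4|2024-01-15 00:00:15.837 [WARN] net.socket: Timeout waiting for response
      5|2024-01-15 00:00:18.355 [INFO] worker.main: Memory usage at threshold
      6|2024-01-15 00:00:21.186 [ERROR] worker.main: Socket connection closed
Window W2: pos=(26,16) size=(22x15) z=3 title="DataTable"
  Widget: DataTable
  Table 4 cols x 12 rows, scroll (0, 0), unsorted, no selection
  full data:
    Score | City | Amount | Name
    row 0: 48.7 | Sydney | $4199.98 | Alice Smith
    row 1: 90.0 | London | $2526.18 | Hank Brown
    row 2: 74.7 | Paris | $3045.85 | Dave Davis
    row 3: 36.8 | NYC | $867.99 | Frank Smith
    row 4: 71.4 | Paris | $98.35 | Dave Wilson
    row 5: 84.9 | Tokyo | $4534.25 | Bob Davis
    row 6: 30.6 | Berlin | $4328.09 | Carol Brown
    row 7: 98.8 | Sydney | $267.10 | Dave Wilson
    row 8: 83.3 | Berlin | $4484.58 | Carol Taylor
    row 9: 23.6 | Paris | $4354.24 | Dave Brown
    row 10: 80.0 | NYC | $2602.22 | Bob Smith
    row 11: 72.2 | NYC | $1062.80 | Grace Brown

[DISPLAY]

.log]│ app.log       ┃────┨           
─────────────────────┃ ░█▓┃           
1-15 00:00:04.197 [IN┃ ▓ ▒┃           
1-15 00:00:06.871 [IN┃█▒▒ ┃           
1-15 00:00:08.315 [WA┃░▒▒ ┃           
1-15 00:00:13.101 [IN┃█▓▒█┃           
━━━━━━━━━━━━━━━━━━━━━┛▒▒▒█┃           
     ┃▒▒█▓▓░░█░▒ ▓░░▓▒▓░░▓┃           
     ┃▒░█  ░▒▒░▒▓▓▒█▒ ▒█ ░┃           
     ┃▓▓▒▓▒▓███ ░ ░ █▓ ▓░▒┃           
     ┃▒ ▒░░▒▓░▒┏━━━━━━━━━━━━━━━━━━━━┓ 
     ┃▓▒░▒█ ▒█▓┃ DataTable          ┃ 
     ┃ ▒▓░░ ▒▓▓┠────────────────────┨ 
     ┃ ░▒██▓ ░█┃Score│City  │Amount ┃ 
     ┃▒░▓▓  ▓  ┃─────┼──────┼───────┃ 
     ┃░░▓█▓█░▒ ┃48.7 │Sydney│$4199.9┃ 
     ┃▓█▒ ▓ █░░┃90.0 │London│$2526.1┃ 
     ┗━━━━━━━━━┃74.7 │Paris │$3045.8┃ 
               ┃36.8 │NYC   │$867.99┃ 
               ┃71.4 │Paris │$98.35 ┃ 
               ┃84.9 │Tokyo │$4534.2┃ 
               ┃30.6 │Berlin│$4328.0┃ 
               ┃98.8 │Sydney│$267.10┃ 
               ┃83.3 │Berlin│$4484.5┃ 


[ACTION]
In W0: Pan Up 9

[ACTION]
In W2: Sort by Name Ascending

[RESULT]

.log]│ app.log       ┃────┨           
─────────────────────┃ ░█▓┃           
1-15 00:00:04.197 [IN┃ ▓ ▒┃           
1-15 00:00:06.871 [IN┃█▒▒ ┃           
1-15 00:00:08.315 [WA┃░▒▒ ┃           
1-15 00:00:13.101 [IN┃█▓▒█┃           
━━━━━━━━━━━━━━━━━━━━━┛▒▒▒█┃           
     ┃▒▒█▓▓░░█░▒ ▓░░▓▒▓░░▓┃           
     ┃▒░█  ░▒▒░▒▓▓▒█▒ ▒█ ░┃           
     ┃▓▓▒▓▒▓███ ░ ░ █▓ ▓░▒┃           
     ┃▒ ▒░░▒▓░▒┏━━━━━━━━━━━━━━━━━━━━┓ 
     ┃▓▒░▒█ ▒█▓┃ DataTable          ┃ 
     ┃ ▒▓░░ ▒▓▓┠────────────────────┨ 
     ┃ ░▒██▓ ░█┃Score│City  │Amount ┃ 
     ┃▒░▓▓  ▓  ┃─────┼──────┼───────┃ 
     ┃░░▓█▓█░▒ ┃48.7 │Sydney│$4199.9┃ 
     ┃▓█▒ ▓ █░░┃84.9 │Tokyo │$4534.2┃ 
     ┗━━━━━━━━━┃80.0 │NYC   │$2602.2┃ 
               ┃30.6 │Berlin│$4328.0┃ 
               ┃83.3 │Berlin│$4484.5┃ 
               ┃23.6 │Paris │$4354.2┃ 
               ┃74.7 │Paris │$3045.8┃ 
               ┃71.4 │Paris │$98.35 ┃ 
               ┃98.8 │Sydney│$267.10┃ 


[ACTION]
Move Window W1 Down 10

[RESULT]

     ┠────────────────────┨           
     ┃▒ ▒▒  ▓▓█▓▓  ░▒▒ ░█▓┃           
     ┃░▓░░  ░░▒█▓   █  ▓ ▒┃           
     ┃█▒█▓▓▒  ▓▓▒▒ ▒█▒█▒▒ ┃           
     ┃▓▓▒ █ ▒   ▓▒▒░ ░░▒▒ ┃           
     ┃█░█▓▒█ ▒███▒░▒█ █▓▒█┃           
     ┃▒░▓▒▓█░░█ ▓█▒█▓▓▒▒▒█┃           
━━━━━━━━━━━━━━━━━━━━━┓▓░░▓┃           
ntainer              ┃▒█ ░┃           
─────────────────────┨ ▓░▒┃           
.log]│ app.log ┏━━━━━━━━━━━━━━━━━━━━┓ 
───────────────┃ DataTable          ┃ 
1-15 00:00:04.1┠────────────────────┨ 
1-15 00:00:06.8┃Score│City  │Amount ┃ 
1-15 00:00:08.3┃─────┼──────┼───────┃ 
1-15 00:00:13.1┃48.7 │Sydney│$4199.9┃ 
━━━━━━━━━━━━━━━┃84.9 │Tokyo │$4534.2┃ 
     ┗━━━━━━━━━┃80.0 │NYC   │$2602.2┃ 
               ┃30.6 │Berlin│$4328.0┃ 
               ┃83.3 │Berlin│$4484.5┃ 
               ┃23.6 │Paris │$4354.2┃ 
               ┃74.7 │Paris │$3045.8┃ 
               ┃71.4 │Paris │$98.35 ┃ 
               ┃98.8 │Sydney│$267.10┃ 


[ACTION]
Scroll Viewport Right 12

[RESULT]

 ┠────────────────────┨               
 ┃▒ ▒▒  ▓▓█▓▓  ░▒▒ ░█▓┃               
 ┃░▓░░  ░░▒█▓   █  ▓ ▒┃               
 ┃█▒█▓▓▒  ▓▓▒▒ ▒█▒█▒▒ ┃               
 ┃▓▓▒ █ ▒   ▓▒▒░ ░░▒▒ ┃               
 ┃█░█▓▒█ ▒███▒░▒█ █▓▒█┃               
 ┃▒░▓▒▓█░░█ ▓█▒█▓▓▒▒▒█┃               
━━━━━━━━━━━━━━━━━┓▓░░▓┃               
ner              ┃▒█ ░┃               
─────────────────┨ ▓░▒┃               
]│ app.log ┏━━━━━━━━━━━━━━━━━━━━┓     
───────────┃ DataTable          ┃     
 00:00:04.1┠────────────────────┨     
 00:00:06.8┃Score│City  │Amount ┃     
 00:00:08.3┃─────┼──────┼───────┃     
 00:00:13.1┃48.7 │Sydney│$4199.9┃     
━━━━━━━━━━━┃84.9 │Tokyo │$4534.2┃     
 ┗━━━━━━━━━┃80.0 │NYC   │$2602.2┃     
           ┃30.6 │Berlin│$4328.0┃     
           ┃83.3 │Berlin│$4484.5┃     
           ┃23.6 │Paris │$4354.2┃     
           ┃74.7 │Paris │$3045.8┃     
           ┃71.4 │Paris │$98.35 ┃     
           ┃98.8 │Sydney│$267.10┃     


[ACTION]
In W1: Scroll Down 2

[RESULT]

 ┠────────────────────┨               
 ┃▒ ▒▒  ▓▓█▓▓  ░▒▒ ░█▓┃               
 ┃░▓░░  ░░▒█▓   █  ▓ ▒┃               
 ┃█▒█▓▓▒  ▓▓▒▒ ▒█▒█▒▒ ┃               
 ┃▓▓▒ █ ▒   ▓▒▒░ ░░▒▒ ┃               
 ┃█░█▓▒█ ▒███▒░▒█ █▓▒█┃               
 ┃▒░▓▒▓█░░█ ▓█▒█▓▓▒▒▒█┃               
━━━━━━━━━━━━━━━━━┓▓░░▓┃               
ner              ┃▒█ ░┃               
─────────────────┨ ▓░▒┃               
]│ app.log ┏━━━━━━━━━━━━━━━━━━━━┓     
───────────┃ DataTable          ┃     
 00:00:08.3┠────────────────────┨     
 00:00:13.1┃Score│City  │Amount ┃     
 00:00:13.6┃─────┼──────┼───────┃     
 00:00:18.0┃48.7 │Sydney│$4199.9┃     
━━━━━━━━━━━┃84.9 │Tokyo │$4534.2┃     
 ┗━━━━━━━━━┃80.0 │NYC   │$2602.2┃     
           ┃30.6 │Berlin│$4328.0┃     
           ┃83.3 │Berlin│$4484.5┃     
           ┃23.6 │Paris │$4354.2┃     
           ┃74.7 │Paris │$3045.8┃     
           ┃71.4 │Paris │$98.35 ┃     
           ┃98.8 │Sydney│$267.10┃     


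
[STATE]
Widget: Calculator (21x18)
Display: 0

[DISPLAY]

                    0
┌───┬───┬───┬───┐    
│ 7 │ 8 │ 9 │ ÷ │    
├───┼───┼───┼───┤    
│ 4 │ 5 │ 6 │ × │    
├───┼───┼───┼───┤    
│ 1 │ 2 │ 3 │ - │    
├───┼───┼───┼───┤    
│ 0 │ . │ = │ + │    
├───┼───┼───┼───┤    
│ C │ MC│ MR│ M+│    
└───┴───┴───┴───┘    
                     
                     
                     
                     
                     
                     


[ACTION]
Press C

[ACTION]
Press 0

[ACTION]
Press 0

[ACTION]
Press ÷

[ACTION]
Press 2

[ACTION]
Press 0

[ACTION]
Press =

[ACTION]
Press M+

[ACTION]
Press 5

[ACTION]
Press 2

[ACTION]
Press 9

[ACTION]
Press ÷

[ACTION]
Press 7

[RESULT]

                    7
┌───┬───┬───┬───┐    
│ 7 │ 8 │ 9 │ ÷ │    
├───┼───┼───┼───┤    
│ 4 │ 5 │ 6 │ × │    
├───┼───┼───┼───┤    
│ 1 │ 2 │ 3 │ - │    
├───┼───┼───┼───┤    
│ 0 │ . │ = │ + │    
├───┼───┼───┼───┤    
│ C │ MC│ MR│ M+│    
└───┴───┴───┴───┘    
                     
                     
                     
                     
                     
                     


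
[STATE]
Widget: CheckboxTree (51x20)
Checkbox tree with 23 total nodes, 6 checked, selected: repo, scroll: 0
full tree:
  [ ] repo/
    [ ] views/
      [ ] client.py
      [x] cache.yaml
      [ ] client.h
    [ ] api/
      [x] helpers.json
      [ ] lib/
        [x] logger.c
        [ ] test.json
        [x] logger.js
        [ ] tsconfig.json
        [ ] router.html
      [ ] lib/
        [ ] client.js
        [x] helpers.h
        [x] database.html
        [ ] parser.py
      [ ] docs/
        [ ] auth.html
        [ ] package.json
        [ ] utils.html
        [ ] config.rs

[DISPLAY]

>[-] repo/                                         
   [-] views/                                      
     [ ] client.py                                 
     [x] cache.yaml                                
     [ ] client.h                                  
   [-] api/                                        
     [x] helpers.json                              
     [-] lib/                                      
       [x] logger.c                                
       [ ] test.json                               
       [x] logger.js                               
       [ ] tsconfig.json                           
       [ ] router.html                             
     [-] lib/                                      
       [ ] client.js                               
       [x] helpers.h                               
       [x] database.html                           
       [ ] parser.py                               
     [ ] docs/                                     
       [ ] auth.html                               


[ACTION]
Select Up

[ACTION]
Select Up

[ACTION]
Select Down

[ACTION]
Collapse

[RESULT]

 [-] repo/                                         
>  [-] views/                                      
   [-] api/                                        
     [x] helpers.json                              
     [-] lib/                                      
       [x] logger.c                                
       [ ] test.json                               
       [x] logger.js                               
       [ ] tsconfig.json                           
       [ ] router.html                             
     [-] lib/                                      
       [ ] client.js                               
       [x] helpers.h                               
       [x] database.html                           
       [ ] parser.py                               
     [ ] docs/                                     
       [ ] auth.html                               
       [ ] package.json                            
       [ ] utils.html                              
       [ ] config.rs                               


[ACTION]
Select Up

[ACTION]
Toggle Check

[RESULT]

>[x] repo/                                         
   [x] views/                                      
   [x] api/                                        
     [x] helpers.json                              
     [x] lib/                                      
       [x] logger.c                                
       [x] test.json                               
       [x] logger.js                               
       [x] tsconfig.json                           
       [x] router.html                             
     [x] lib/                                      
       [x] client.js                               
       [x] helpers.h                               
       [x] database.html                           
       [x] parser.py                               
     [x] docs/                                     
       [x] auth.html                               
       [x] package.json                            
       [x] utils.html                              
       [x] config.rs                               


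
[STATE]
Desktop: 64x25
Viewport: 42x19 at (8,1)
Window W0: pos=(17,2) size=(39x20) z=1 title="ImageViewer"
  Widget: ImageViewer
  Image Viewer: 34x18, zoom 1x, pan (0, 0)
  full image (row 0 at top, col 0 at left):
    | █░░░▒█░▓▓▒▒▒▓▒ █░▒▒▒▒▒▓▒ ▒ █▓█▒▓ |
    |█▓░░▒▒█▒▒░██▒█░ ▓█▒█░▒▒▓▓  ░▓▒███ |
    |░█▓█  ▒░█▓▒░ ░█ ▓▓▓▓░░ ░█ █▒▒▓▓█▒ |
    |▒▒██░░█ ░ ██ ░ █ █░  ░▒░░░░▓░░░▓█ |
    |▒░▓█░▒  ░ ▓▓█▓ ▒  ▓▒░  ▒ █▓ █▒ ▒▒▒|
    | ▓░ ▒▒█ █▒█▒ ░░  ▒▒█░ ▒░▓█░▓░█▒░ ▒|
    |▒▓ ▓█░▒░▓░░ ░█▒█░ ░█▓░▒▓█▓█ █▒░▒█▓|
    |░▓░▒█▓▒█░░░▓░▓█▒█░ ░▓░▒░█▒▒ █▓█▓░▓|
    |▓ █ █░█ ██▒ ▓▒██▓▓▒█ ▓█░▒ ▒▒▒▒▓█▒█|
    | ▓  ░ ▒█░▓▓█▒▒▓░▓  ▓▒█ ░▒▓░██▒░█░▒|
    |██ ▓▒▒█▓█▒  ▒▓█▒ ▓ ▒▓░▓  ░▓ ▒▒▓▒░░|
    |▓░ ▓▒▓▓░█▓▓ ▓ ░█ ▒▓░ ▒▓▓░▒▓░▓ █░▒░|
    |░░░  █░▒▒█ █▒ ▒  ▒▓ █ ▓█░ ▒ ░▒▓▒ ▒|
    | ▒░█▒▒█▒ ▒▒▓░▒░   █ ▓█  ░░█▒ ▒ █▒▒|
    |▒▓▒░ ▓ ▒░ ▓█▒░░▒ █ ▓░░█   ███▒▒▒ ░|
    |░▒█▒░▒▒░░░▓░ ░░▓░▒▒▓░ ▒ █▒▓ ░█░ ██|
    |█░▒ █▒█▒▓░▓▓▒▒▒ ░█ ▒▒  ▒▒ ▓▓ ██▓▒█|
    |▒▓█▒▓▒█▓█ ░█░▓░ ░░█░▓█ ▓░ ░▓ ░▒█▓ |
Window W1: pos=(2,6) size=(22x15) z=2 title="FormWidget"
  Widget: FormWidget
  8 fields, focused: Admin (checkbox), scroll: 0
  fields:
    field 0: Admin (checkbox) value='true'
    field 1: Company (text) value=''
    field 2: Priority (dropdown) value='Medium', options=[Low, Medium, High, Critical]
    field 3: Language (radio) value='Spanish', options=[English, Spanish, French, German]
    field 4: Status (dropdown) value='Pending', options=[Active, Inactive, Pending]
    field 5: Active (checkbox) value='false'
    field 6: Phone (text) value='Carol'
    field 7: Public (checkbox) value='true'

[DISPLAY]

                                          
         ┏━━━━━━━━━━━━━━━━━━━━━━━━━━━━━━━━
         ┃ ImageViewer                    
         ┠────────────────────────────────
         ┃ █░░░▒█░▓▓▒▒▒▓▒ █░▒▒▒▒▒▓▒ ▒ █▓█▒
━━━━━━━━━━━━━━━┓█▒▒░██▒█░ ▓█▒█░▒▒▓▓  ░▓▒██
Widget         ┃▒░█▓▒░ ░█ ▓▓▓▓░░ ░█ █▒▒▓▓█
───────────────┨█ ░ ██ ░ █ █░  ░▒░░░░▓░░░▓
in:      [x]   ┃  ░ ▓▓█▓ ▒  ▓▒░  ▒ █▓ █▒ ▒
pany:    [    ]┃█ █▒█▒ ░░  ▒▒█░ ▒░▓█░▓░█▒░
ority:   [Med▼]┃▒░▓░░ ░█▒█░ ░█▓░▒▓█▓█ █▒░▒
guage:   ( ) En┃▒█░░░▓░▓█▒█░ ░▓░▒░█▒▒ █▓█▓
tus:     [Pen▼]┃█ ██▒ ▓▒██▓▓▒█ ▓█░▒ ▒▒▒▒▓█
ive:     [ ]   ┃▒█░▓▓█▒▒▓░▓  ▓▒█ ░▒▓░██▒░█
ne:      [Caro]┃█▓█▒  ▒▓█▒ ▓ ▒▓░▓  ░▓ ▒▒▓▒
lic:     [x]   ┃▓░█▓▓ ▓ ░█ ▒▓░ ▒▓▓░▒▓░▓ █░
               ┃░▒▒█ █▒ ▒  ▒▓ █ ▓█░ ▒ ░▒▓▒
               ┃█▒ ▒▒▓░▒░   █ ▓█  ░░█▒ ▒ █
               ┃ ▒░ ▓█▒░░▒ █ ▓░░█   ███▒▒▒


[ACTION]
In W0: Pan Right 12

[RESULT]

                                          
         ┏━━━━━━━━━━━━━━━━━━━━━━━━━━━━━━━━
         ┃ ImageViewer                    
         ┠────────────────────────────────
         ┃▒▓▒ █░▒▒▒▒▒▓▒ ▒ █▓█▒▓           
━━━━━━━━━━━━━━━┓▒█░▒▒▓▓  ░▓▒███           
Widget         ┃▓▓░░ ░█ █▒▒▓▓█▒           
───────────────┨░  ░▒░░░░▓░░░▓█           
in:      [x]   ┃▓▒░  ▒ █▓ █▒ ▒▒▒          
pany:    [    ]┃▒█░ ▒░▓█░▓░█▒░ ▒          
ority:   [Med▼]┃░█▓░▒▓█▓█ █▒░▒█▓          
guage:   ( ) En┃ ░▓░▒░█▒▒ █▓█▓░▓          
tus:     [Pen▼]┃▒█ ▓█░▒ ▒▒▒▒▓█▒█          
ive:     [ ]   ┃ ▓▒█ ░▒▓░██▒░█░▒          
ne:      [Caro]┃ ▒▓░▓  ░▓ ▒▒▓▒░░          
lic:     [x]   ┃▓░ ▒▓▓░▒▓░▓ █░▒░          
               ┃▓ █ ▓█░ ▒ ░▒▓▒ ▒          
               ┃█ ▓█  ░░█▒ ▒ █▒▒          
               ┃ ▓░░█   ███▒▒▒ ░          


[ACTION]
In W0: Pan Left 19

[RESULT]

                                          
         ┏━━━━━━━━━━━━━━━━━━━━━━━━━━━━━━━━
         ┃ ImageViewer                    
         ┠────────────────────────────────
         ┃ █░░░▒█░▓▓▒▒▒▓▒ █░▒▒▒▒▒▓▒ ▒ █▓█▒
━━━━━━━━━━━━━━━┓█▒▒░██▒█░ ▓█▒█░▒▒▓▓  ░▓▒██
Widget         ┃▒░█▓▒░ ░█ ▓▓▓▓░░ ░█ █▒▒▓▓█
───────────────┨█ ░ ██ ░ █ █░  ░▒░░░░▓░░░▓
in:      [x]   ┃  ░ ▓▓█▓ ▒  ▓▒░  ▒ █▓ █▒ ▒
pany:    [    ]┃█ █▒█▒ ░░  ▒▒█░ ▒░▓█░▓░█▒░
ority:   [Med▼]┃▒░▓░░ ░█▒█░ ░█▓░▒▓█▓█ █▒░▒
guage:   ( ) En┃▒█░░░▓░▓█▒█░ ░▓░▒░█▒▒ █▓█▓
tus:     [Pen▼]┃█ ██▒ ▓▒██▓▓▒█ ▓█░▒ ▒▒▒▒▓█
ive:     [ ]   ┃▒█░▓▓█▒▒▓░▓  ▓▒█ ░▒▓░██▒░█
ne:      [Caro]┃█▓█▒  ▒▓█▒ ▓ ▒▓░▓  ░▓ ▒▒▓▒
lic:     [x]   ┃▓░█▓▓ ▓ ░█ ▒▓░ ▒▓▓░▒▓░▓ █░
               ┃░▒▒█ █▒ ▒  ▒▓ █ ▓█░ ▒ ░▒▓▒
               ┃█▒ ▒▒▓░▒░   █ ▓█  ░░█▒ ▒ █
               ┃ ▒░ ▓█▒░░▒ █ ▓░░█   ███▒▒▒


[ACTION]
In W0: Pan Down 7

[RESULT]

                                          
         ┏━━━━━━━━━━━━━━━━━━━━━━━━━━━━━━━━
         ┃ ImageViewer                    
         ┠────────────────────────────────
         ┃░▓░▒█▓▒█░░░▓░▓█▒█░ ░▓░▒░█▒▒ █▓█▓
━━━━━━━━━━━━━━━┓█ ██▒ ▓▒██▓▓▒█ ▓█░▒ ▒▒▒▒▓█
Widget         ┃▒█░▓▓█▒▒▓░▓  ▓▒█ ░▒▓░██▒░█
───────────────┨█▓█▒  ▒▓█▒ ▓ ▒▓░▓  ░▓ ▒▒▓▒
in:      [x]   ┃▓░█▓▓ ▓ ░█ ▒▓░ ▒▓▓░▒▓░▓ █░
pany:    [    ]┃░▒▒█ █▒ ▒  ▒▓ █ ▓█░ ▒ ░▒▓▒
ority:   [Med▼]┃█▒ ▒▒▓░▒░   █ ▓█  ░░█▒ ▒ █
guage:   ( ) En┃ ▒░ ▓█▒░░▒ █ ▓░░█   ███▒▒▒
tus:     [Pen▼]┃▒░░░▓░ ░░▓░▒▒▓░ ▒ █▒▓ ░█░ 
ive:     [ ]   ┃█▒▓░▓▓▒▒▒ ░█ ▒▒  ▒▒ ▓▓ ██▓
ne:      [Caro]┃█▓█ ░█░▓░ ░░█░▓█ ▓░ ░▓ ░▒█
lic:     [x]   ┃                          
               ┃                          
               ┃                          
               ┃                          


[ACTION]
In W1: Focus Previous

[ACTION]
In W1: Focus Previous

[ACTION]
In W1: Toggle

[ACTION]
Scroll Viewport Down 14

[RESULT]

━━━━━━━━━━━━━━━┓█ ██▒ ▓▒██▓▓▒█ ▓█░▒ ▒▒▒▒▓█
Widget         ┃▒█░▓▓█▒▒▓░▓  ▓▒█ ░▒▓░██▒░█
───────────────┨█▓█▒  ▒▓█▒ ▓ ▒▓░▓  ░▓ ▒▒▓▒
in:      [x]   ┃▓░█▓▓ ▓ ░█ ▒▓░ ▒▓▓░▒▓░▓ █░
pany:    [    ]┃░▒▒█ █▒ ▒  ▒▓ █ ▓█░ ▒ ░▒▓▒
ority:   [Med▼]┃█▒ ▒▒▓░▒░   █ ▓█  ░░█▒ ▒ █
guage:   ( ) En┃ ▒░ ▓█▒░░▒ █ ▓░░█   ███▒▒▒
tus:     [Pen▼]┃▒░░░▓░ ░░▓░▒▒▓░ ▒ █▒▓ ░█░ 
ive:     [ ]   ┃█▒▓░▓▓▒▒▒ ░█ ▒▒  ▒▒ ▓▓ ██▓
ne:      [Caro]┃█▓█ ░█░▓░ ░░█░▓█ ▓░ ░▓ ░▒█
lic:     [x]   ┃                          
               ┃                          
               ┃                          
               ┃                          
━━━━━━━━━━━━━━━┛                          
         ┗━━━━━━━━━━━━━━━━━━━━━━━━━━━━━━━━
                                          
                                          
                                          


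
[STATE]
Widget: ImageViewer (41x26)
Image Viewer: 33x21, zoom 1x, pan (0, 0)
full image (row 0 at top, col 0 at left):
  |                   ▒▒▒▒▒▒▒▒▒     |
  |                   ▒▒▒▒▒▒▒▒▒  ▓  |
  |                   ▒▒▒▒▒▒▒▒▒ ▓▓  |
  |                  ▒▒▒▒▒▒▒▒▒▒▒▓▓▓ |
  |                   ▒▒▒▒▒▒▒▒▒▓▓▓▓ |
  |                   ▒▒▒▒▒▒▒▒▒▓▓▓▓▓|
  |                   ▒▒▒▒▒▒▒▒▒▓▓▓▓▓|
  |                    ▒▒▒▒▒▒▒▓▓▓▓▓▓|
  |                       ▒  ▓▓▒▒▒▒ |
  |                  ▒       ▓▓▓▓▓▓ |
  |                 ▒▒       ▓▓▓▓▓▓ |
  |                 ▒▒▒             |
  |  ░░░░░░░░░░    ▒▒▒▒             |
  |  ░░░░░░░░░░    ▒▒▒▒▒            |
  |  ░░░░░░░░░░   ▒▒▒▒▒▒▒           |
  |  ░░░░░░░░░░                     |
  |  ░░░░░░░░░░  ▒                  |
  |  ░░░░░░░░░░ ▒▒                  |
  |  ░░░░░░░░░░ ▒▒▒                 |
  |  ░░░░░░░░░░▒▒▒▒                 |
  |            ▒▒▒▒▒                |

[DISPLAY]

                   ▒▒▒▒▒▒▒▒▒             
                   ▒▒▒▒▒▒▒▒▒  ▓          
                   ▒▒▒▒▒▒▒▒▒ ▓▓          
                  ▒▒▒▒▒▒▒▒▒▒▒▓▓▓         
                   ▒▒▒▒▒▒▒▒▒▓▓▓▓         
                   ▒▒▒▒▒▒▒▒▒▓▓▓▓▓        
                   ▒▒▒▒▒▒▒▒▒▓▓▓▓▓        
                    ▒▒▒▒▒▒▒▓▓▓▓▓▓        
                       ▒  ▓▓▒▒▒▒         
                  ▒       ▓▓▓▓▓▓         
                 ▒▒       ▓▓▓▓▓▓         
                 ▒▒▒                     
  ░░░░░░░░░░    ▒▒▒▒                     
  ░░░░░░░░░░    ▒▒▒▒▒                    
  ░░░░░░░░░░   ▒▒▒▒▒▒▒                   
  ░░░░░░░░░░                             
  ░░░░░░░░░░  ▒                          
  ░░░░░░░░░░ ▒▒                          
  ░░░░░░░░░░ ▒▒▒                         
  ░░░░░░░░░░▒▒▒▒                         
            ▒▒▒▒▒                        
                                         
                                         
                                         
                                         
                                         


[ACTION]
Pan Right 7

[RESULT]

            ▒▒▒▒▒▒▒▒▒                    
            ▒▒▒▒▒▒▒▒▒  ▓                 
            ▒▒▒▒▒▒▒▒▒ ▓▓                 
           ▒▒▒▒▒▒▒▒▒▒▒▓▓▓                
            ▒▒▒▒▒▒▒▒▒▓▓▓▓                
            ▒▒▒▒▒▒▒▒▒▓▓▓▓▓               
            ▒▒▒▒▒▒▒▒▒▓▓▓▓▓               
             ▒▒▒▒▒▒▒▓▓▓▓▓▓               
                ▒  ▓▓▒▒▒▒                
           ▒       ▓▓▓▓▓▓                
          ▒▒       ▓▓▓▓▓▓                
          ▒▒▒                            
░░░░░    ▒▒▒▒                            
░░░░░    ▒▒▒▒▒                           
░░░░░   ▒▒▒▒▒▒▒                          
░░░░░                                    
░░░░░  ▒                                 
░░░░░ ▒▒                                 
░░░░░ ▒▒▒                                
░░░░░▒▒▒▒                                
     ▒▒▒▒▒                               
                                         
                                         
                                         
                                         
                                         


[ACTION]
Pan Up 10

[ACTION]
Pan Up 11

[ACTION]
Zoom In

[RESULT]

                               ▒▒▒▒▒▒▒▒▒▒
                               ▒▒▒▒▒▒▒▒▒▒
                               ▒▒▒▒▒▒▒▒▒▒
                               ▒▒▒▒▒▒▒▒▒▒
                               ▒▒▒▒▒▒▒▒▒▒
                               ▒▒▒▒▒▒▒▒▒▒
                             ▒▒▒▒▒▒▒▒▒▒▒▒
                             ▒▒▒▒▒▒▒▒▒▒▒▒
                               ▒▒▒▒▒▒▒▒▒▒
                               ▒▒▒▒▒▒▒▒▒▒
                               ▒▒▒▒▒▒▒▒▒▒
                               ▒▒▒▒▒▒▒▒▒▒
                               ▒▒▒▒▒▒▒▒▒▒
                               ▒▒▒▒▒▒▒▒▒▒
                                 ▒▒▒▒▒▒▒▒
                                 ▒▒▒▒▒▒▒▒
                                       ▒▒
                                       ▒▒
                             ▒▒          
                             ▒▒          
                           ▒▒▒▒          
                           ▒▒▒▒          
                           ▒▒▒▒▒▒        
                           ▒▒▒▒▒▒        
░░░░░░░░░░░░░░░░░        ▒▒▒▒▒▒▒▒        
░░░░░░░░░░░░░░░░░        ▒▒▒▒▒▒▒▒        


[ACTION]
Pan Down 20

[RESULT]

                           ▒▒▒▒          
                           ▒▒▒▒          
                           ▒▒▒▒▒▒        
                           ▒▒▒▒▒▒        
░░░░░░░░░░░░░░░░░        ▒▒▒▒▒▒▒▒        
░░░░░░░░░░░░░░░░░        ▒▒▒▒▒▒▒▒        
░░░░░░░░░░░░░░░░░        ▒▒▒▒▒▒▒▒▒▒      
░░░░░░░░░░░░░░░░░        ▒▒▒▒▒▒▒▒▒▒      
░░░░░░░░░░░░░░░░░      ▒▒▒▒▒▒▒▒▒▒▒▒▒▒    
░░░░░░░░░░░░░░░░░      ▒▒▒▒▒▒▒▒▒▒▒▒▒▒    
░░░░░░░░░░░░░░░░░                        
░░░░░░░░░░░░░░░░░                        
░░░░░░░░░░░░░░░░░    ▒▒                  
░░░░░░░░░░░░░░░░░    ▒▒                  
░░░░░░░░░░░░░░░░░  ▒▒▒▒                  
░░░░░░░░░░░░░░░░░  ▒▒▒▒                  
░░░░░░░░░░░░░░░░░  ▒▒▒▒▒▒                
░░░░░░░░░░░░░░░░░  ▒▒▒▒▒▒                
░░░░░░░░░░░░░░░░░▒▒▒▒▒▒▒▒                
░░░░░░░░░░░░░░░░░▒▒▒▒▒▒▒▒                
                 ▒▒▒▒▒▒▒▒▒▒              
                 ▒▒▒▒▒▒▒▒▒▒              
                                         
                                         
                                         
                                         


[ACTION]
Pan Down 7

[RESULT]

░░░░░░░░░░░░░░░░░        ▒▒▒▒▒▒▒▒▒▒      
░░░░░░░░░░░░░░░░░      ▒▒▒▒▒▒▒▒▒▒▒▒▒▒    
░░░░░░░░░░░░░░░░░      ▒▒▒▒▒▒▒▒▒▒▒▒▒▒    
░░░░░░░░░░░░░░░░░                        
░░░░░░░░░░░░░░░░░                        
░░░░░░░░░░░░░░░░░    ▒▒                  
░░░░░░░░░░░░░░░░░    ▒▒                  
░░░░░░░░░░░░░░░░░  ▒▒▒▒                  
░░░░░░░░░░░░░░░░░  ▒▒▒▒                  
░░░░░░░░░░░░░░░░░  ▒▒▒▒▒▒                
░░░░░░░░░░░░░░░░░  ▒▒▒▒▒▒                
░░░░░░░░░░░░░░░░░▒▒▒▒▒▒▒▒                
░░░░░░░░░░░░░░░░░▒▒▒▒▒▒▒▒                
                 ▒▒▒▒▒▒▒▒▒▒              
                 ▒▒▒▒▒▒▒▒▒▒              
                                         
                                         
                                         
                                         
                                         
                                         
                                         
                                         
                                         
                                         
                                         
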